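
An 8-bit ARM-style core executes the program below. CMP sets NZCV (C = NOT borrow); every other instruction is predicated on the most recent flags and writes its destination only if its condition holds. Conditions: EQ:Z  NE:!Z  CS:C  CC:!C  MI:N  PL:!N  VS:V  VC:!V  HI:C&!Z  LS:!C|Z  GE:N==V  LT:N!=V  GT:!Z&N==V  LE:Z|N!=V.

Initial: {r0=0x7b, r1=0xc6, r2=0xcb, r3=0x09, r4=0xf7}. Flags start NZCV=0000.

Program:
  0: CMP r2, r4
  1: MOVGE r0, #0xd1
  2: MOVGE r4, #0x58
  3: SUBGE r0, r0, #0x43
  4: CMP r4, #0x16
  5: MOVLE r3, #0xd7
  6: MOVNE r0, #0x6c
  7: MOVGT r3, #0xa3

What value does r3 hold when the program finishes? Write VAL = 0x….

VAL = 0xd7

[0] flags=1000 → (cmp)
[1] flags=1000 GE?F → skip
[2] flags=1000 GE?F → skip
[3] flags=1000 GE?F → skip
[4] flags=1010 → (cmp)
[5] flags=1010 LE?T → r3=0xd7
[6] flags=1010 NE?T → r0=0x6c
[7] flags=1010 GT?F → skip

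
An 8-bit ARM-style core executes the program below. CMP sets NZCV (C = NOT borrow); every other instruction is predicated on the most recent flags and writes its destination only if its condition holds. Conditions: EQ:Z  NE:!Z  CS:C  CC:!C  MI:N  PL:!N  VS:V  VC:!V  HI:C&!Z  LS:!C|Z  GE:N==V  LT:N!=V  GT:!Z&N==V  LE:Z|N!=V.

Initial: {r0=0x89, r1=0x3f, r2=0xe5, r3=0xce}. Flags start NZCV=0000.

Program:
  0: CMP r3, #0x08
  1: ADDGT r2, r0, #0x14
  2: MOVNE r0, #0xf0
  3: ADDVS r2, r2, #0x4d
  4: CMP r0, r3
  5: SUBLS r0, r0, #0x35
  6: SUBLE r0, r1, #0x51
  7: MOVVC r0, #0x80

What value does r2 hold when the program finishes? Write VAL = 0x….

VAL = 0xe5

0: ✓ CMP  NZCV=1010
1: · ADDGT
2: ✓ MOVNE  r0←0xf0
3: · ADDVS
4: ✓ CMP  NZCV=0010
5: · SUBLS
6: · SUBLE
7: ✓ MOVVC  r0←0x80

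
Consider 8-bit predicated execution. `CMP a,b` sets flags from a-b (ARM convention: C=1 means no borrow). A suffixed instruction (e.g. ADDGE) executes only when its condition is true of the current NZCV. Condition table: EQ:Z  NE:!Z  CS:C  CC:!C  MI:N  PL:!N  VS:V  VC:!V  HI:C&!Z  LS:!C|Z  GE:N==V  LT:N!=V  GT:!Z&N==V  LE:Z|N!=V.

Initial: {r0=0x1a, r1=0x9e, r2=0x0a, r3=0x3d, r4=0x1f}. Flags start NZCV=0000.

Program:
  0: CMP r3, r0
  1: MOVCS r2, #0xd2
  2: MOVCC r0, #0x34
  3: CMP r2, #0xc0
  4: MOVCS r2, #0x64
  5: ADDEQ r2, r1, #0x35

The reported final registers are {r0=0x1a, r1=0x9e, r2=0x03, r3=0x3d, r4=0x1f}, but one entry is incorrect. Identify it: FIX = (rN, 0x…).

0: ✓ CMP  NZCV=0010
1: ✓ MOVCS  r2←0xd2
2: · MOVCC
3: ✓ CMP  NZCV=0010
4: ✓ MOVCS  r2←0x64
5: · ADDEQ

FIX = (r2, 0x64)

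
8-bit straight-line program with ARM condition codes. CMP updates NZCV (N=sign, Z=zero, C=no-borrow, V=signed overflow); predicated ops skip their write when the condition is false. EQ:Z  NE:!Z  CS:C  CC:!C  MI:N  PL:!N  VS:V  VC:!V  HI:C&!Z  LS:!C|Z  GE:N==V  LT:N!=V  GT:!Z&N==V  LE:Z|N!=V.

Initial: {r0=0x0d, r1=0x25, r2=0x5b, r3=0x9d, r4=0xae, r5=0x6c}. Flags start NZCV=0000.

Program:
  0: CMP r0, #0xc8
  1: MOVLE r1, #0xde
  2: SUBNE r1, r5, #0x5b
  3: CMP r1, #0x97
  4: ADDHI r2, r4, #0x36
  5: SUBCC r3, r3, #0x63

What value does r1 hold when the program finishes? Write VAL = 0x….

0: ✓ CMP  NZCV=0000
1: · MOVLE
2: ✓ SUBNE  r1←0x11
3: ✓ CMP  NZCV=0000
4: · ADDHI
5: ✓ SUBCC  r3←0x3a

VAL = 0x11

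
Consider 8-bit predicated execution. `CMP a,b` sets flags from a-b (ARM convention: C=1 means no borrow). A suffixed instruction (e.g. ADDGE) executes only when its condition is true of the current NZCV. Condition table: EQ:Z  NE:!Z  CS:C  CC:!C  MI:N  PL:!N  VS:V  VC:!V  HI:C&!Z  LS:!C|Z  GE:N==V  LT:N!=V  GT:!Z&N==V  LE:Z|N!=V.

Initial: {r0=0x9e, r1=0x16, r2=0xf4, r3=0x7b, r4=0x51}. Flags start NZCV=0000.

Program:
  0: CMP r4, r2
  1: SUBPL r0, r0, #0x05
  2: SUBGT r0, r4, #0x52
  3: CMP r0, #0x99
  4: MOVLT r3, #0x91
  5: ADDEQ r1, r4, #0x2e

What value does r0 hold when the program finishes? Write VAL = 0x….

0: ✓ CMP  NZCV=0000
1: ✓ SUBPL  r0←0x99
2: ✓ SUBGT  r0←0xff
3: ✓ CMP  NZCV=0010
4: · MOVLT
5: · ADDEQ

VAL = 0xff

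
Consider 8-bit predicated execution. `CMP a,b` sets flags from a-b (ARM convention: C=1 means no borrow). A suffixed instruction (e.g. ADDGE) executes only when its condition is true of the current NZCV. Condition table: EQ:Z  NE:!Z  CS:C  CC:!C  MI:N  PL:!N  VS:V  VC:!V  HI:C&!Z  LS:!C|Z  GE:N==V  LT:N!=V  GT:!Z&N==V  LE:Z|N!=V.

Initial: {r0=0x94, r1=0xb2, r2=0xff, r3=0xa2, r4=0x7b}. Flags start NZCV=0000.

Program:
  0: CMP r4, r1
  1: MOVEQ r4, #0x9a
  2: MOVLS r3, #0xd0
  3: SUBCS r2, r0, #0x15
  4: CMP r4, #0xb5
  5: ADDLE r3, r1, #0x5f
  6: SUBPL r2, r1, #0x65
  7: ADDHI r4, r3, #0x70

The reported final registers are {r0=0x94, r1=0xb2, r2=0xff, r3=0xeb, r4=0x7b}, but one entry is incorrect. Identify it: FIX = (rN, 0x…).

[0] flags=1001 → (cmp)
[1] flags=1001 EQ?F → skip
[2] flags=1001 LS?T → r3=0xd0
[3] flags=1001 CS?F → skip
[4] flags=1001 → (cmp)
[5] flags=1001 LE?F → skip
[6] flags=1001 PL?F → skip
[7] flags=1001 HI?F → skip

FIX = (r3, 0xd0)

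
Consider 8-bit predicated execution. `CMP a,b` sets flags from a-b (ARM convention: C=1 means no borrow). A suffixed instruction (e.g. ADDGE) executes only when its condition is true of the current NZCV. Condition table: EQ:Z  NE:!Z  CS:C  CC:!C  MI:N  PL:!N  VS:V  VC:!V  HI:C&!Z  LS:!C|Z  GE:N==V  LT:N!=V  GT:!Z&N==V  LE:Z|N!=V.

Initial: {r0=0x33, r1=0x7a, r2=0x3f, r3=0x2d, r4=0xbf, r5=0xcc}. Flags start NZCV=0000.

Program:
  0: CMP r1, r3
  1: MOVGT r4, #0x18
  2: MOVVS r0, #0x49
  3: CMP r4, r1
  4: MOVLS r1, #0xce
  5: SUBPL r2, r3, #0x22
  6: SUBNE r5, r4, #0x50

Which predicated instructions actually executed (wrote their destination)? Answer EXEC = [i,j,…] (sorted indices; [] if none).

0: ✓ CMP  NZCV=0010
1: ✓ MOVGT  r4←0x18
2: · MOVVS
3: ✓ CMP  NZCV=1000
4: ✓ MOVLS  r1←0xce
5: · SUBPL
6: ✓ SUBNE  r5←0xc8

EXEC = [1,4,6]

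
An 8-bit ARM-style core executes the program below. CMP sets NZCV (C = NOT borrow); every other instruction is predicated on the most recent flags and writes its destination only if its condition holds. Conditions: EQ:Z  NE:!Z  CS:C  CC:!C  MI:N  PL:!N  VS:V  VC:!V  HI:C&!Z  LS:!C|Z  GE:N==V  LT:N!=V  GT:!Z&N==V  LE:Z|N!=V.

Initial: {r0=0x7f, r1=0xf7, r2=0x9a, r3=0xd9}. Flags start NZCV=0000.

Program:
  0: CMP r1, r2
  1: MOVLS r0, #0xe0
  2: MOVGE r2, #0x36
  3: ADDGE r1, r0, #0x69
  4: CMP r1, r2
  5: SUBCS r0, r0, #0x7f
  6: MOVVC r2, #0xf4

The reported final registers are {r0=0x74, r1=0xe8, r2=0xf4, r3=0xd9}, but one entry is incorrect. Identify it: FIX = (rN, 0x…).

[0] flags=0010 → (cmp)
[1] flags=0010 LS?F → skip
[2] flags=0010 GE?T → r2=0x36
[3] flags=0010 GE?T → r1=0xe8
[4] flags=1010 → (cmp)
[5] flags=1010 CS?T → r0=0x00
[6] flags=1010 VC?T → r2=0xf4

FIX = (r0, 0x00)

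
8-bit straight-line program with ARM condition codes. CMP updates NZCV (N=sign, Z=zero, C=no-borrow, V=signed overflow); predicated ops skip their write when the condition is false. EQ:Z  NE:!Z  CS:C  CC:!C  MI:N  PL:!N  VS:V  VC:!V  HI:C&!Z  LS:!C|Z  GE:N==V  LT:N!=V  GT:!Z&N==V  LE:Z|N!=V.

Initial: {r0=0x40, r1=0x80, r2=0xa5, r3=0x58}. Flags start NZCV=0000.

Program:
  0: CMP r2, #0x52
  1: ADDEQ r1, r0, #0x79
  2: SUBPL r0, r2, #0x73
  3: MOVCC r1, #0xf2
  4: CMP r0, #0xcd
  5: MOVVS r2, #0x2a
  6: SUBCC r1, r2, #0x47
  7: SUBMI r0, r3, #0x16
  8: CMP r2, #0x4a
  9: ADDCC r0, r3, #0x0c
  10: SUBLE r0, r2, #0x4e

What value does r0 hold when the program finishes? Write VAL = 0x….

0: ✓ CMP  NZCV=0011
1: · ADDEQ
2: ✓ SUBPL  r0←0x32
3: · MOVCC
4: ✓ CMP  NZCV=0000
5: · MOVVS
6: ✓ SUBCC  r1←0x5e
7: · SUBMI
8: ✓ CMP  NZCV=0011
9: · ADDCC
10: ✓ SUBLE  r0←0x57

VAL = 0x57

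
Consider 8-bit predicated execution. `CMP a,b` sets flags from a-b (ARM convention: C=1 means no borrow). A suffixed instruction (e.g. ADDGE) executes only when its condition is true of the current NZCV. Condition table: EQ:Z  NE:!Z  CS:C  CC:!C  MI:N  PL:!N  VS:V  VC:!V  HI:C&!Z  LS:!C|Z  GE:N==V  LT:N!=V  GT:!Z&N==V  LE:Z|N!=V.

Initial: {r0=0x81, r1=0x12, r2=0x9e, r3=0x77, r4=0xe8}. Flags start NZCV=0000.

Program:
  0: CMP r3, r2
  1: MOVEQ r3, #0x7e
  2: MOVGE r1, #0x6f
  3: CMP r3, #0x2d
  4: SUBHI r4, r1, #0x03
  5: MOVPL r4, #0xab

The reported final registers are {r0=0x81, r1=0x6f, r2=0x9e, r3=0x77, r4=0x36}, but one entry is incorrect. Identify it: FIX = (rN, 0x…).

0: ✓ CMP  NZCV=1001
1: · MOVEQ
2: ✓ MOVGE  r1←0x6f
3: ✓ CMP  NZCV=0010
4: ✓ SUBHI  r4←0x6c
5: ✓ MOVPL  r4←0xab

FIX = (r4, 0xab)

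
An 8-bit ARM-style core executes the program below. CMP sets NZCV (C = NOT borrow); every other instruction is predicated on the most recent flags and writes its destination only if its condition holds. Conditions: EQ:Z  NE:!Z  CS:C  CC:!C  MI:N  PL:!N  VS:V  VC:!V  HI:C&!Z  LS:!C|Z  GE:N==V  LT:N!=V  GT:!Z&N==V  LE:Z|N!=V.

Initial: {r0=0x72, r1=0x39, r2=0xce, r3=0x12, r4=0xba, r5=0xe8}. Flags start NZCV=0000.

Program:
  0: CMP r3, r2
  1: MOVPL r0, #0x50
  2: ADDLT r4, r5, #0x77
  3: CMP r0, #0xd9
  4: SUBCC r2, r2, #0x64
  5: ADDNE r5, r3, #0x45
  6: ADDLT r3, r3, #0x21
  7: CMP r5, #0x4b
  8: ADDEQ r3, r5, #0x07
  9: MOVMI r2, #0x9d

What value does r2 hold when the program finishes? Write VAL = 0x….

[0] flags=0000 → (cmp)
[1] flags=0000 PL?T → r0=0x50
[2] flags=0000 LT?F → skip
[3] flags=0000 → (cmp)
[4] flags=0000 CC?T → r2=0x6a
[5] flags=0000 NE?T → r5=0x57
[6] flags=0000 LT?F → skip
[7] flags=0010 → (cmp)
[8] flags=0010 EQ?F → skip
[9] flags=0010 MI?F → skip

VAL = 0x6a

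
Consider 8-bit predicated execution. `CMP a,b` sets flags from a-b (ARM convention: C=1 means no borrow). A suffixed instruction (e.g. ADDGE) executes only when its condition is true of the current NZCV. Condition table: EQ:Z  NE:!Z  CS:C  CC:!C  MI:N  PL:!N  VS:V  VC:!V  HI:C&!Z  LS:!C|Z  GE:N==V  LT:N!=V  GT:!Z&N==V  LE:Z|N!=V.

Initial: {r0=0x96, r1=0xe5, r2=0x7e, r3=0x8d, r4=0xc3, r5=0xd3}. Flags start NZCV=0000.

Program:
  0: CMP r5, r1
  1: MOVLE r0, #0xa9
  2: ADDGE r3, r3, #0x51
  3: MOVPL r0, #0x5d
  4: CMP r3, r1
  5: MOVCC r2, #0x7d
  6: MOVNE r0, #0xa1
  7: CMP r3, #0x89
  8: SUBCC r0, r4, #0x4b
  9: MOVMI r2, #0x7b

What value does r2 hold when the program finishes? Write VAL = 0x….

[0] flags=1000 → (cmp)
[1] flags=1000 LE?T → r0=0xa9
[2] flags=1000 GE?F → skip
[3] flags=1000 PL?F → skip
[4] flags=1000 → (cmp)
[5] flags=1000 CC?T → r2=0x7d
[6] flags=1000 NE?T → r0=0xa1
[7] flags=0010 → (cmp)
[8] flags=0010 CC?F → skip
[9] flags=0010 MI?F → skip

VAL = 0x7d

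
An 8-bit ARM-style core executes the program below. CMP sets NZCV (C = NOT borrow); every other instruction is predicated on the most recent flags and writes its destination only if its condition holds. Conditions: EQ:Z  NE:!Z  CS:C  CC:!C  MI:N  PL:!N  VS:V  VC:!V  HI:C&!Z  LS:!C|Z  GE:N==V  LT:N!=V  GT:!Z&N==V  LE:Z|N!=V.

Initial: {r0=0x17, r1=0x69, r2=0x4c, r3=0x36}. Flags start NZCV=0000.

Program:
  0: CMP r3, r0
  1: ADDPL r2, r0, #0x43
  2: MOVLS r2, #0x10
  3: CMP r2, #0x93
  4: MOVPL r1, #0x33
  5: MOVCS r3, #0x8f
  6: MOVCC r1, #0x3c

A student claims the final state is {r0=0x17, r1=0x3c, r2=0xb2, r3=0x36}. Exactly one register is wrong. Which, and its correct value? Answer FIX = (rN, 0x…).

FIX = (r2, 0x5a)

[0] flags=0010 → (cmp)
[1] flags=0010 PL?T → r2=0x5a
[2] flags=0010 LS?F → skip
[3] flags=1001 → (cmp)
[4] flags=1001 PL?F → skip
[5] flags=1001 CS?F → skip
[6] flags=1001 CC?T → r1=0x3c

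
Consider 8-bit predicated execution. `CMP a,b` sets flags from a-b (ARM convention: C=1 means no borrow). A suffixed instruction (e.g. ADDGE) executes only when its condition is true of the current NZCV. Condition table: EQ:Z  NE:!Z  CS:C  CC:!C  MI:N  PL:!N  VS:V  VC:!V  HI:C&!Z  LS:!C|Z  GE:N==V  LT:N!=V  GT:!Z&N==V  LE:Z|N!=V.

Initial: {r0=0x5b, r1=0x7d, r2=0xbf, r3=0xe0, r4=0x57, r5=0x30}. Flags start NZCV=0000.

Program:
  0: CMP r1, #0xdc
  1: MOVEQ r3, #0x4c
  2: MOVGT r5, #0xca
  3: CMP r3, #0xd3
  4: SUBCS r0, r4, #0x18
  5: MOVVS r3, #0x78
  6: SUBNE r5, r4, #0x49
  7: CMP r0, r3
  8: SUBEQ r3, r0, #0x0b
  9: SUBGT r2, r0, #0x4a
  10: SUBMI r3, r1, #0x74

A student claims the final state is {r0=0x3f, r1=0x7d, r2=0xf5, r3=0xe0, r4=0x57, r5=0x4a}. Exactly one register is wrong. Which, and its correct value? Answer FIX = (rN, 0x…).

0: ✓ CMP  NZCV=1001
1: · MOVEQ
2: ✓ MOVGT  r5←0xca
3: ✓ CMP  NZCV=0010
4: ✓ SUBCS  r0←0x3f
5: · MOVVS
6: ✓ SUBNE  r5←0x0e
7: ✓ CMP  NZCV=0000
8: · SUBEQ
9: ✓ SUBGT  r2←0xf5
10: · SUBMI

FIX = (r5, 0x0e)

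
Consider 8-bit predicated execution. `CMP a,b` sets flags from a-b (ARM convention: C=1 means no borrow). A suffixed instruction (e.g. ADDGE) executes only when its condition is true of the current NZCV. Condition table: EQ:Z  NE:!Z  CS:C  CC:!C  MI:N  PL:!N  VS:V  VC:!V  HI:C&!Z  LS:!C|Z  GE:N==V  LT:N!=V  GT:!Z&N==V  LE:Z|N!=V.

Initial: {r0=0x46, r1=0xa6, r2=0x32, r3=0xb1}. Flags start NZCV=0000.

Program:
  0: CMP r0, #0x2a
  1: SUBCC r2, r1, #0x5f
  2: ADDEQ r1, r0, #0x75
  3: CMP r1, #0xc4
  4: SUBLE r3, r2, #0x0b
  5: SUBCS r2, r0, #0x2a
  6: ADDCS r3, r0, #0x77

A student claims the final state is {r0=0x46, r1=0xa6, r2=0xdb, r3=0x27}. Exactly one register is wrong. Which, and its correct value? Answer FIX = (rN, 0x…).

FIX = (r2, 0x32)

[0] flags=0010 → (cmp)
[1] flags=0010 CC?F → skip
[2] flags=0010 EQ?F → skip
[3] flags=1000 → (cmp)
[4] flags=1000 LE?T → r3=0x27
[5] flags=1000 CS?F → skip
[6] flags=1000 CS?F → skip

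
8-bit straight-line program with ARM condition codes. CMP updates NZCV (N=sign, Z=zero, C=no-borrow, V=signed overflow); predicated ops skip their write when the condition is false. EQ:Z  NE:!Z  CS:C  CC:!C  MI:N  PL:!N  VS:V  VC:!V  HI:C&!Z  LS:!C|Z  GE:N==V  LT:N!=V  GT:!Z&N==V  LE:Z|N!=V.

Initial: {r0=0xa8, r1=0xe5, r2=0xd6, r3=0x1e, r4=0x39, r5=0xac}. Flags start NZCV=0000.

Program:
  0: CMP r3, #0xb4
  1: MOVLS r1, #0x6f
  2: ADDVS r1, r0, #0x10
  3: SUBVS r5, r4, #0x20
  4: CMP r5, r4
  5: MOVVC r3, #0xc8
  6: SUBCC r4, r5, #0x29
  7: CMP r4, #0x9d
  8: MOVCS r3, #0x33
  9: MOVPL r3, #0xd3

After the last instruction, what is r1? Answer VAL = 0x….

VAL = 0x6f

[0] flags=0000 → (cmp)
[1] flags=0000 LS?T → r1=0x6f
[2] flags=0000 VS?F → skip
[3] flags=0000 VS?F → skip
[4] flags=0011 → (cmp)
[5] flags=0011 VC?F → skip
[6] flags=0011 CC?F → skip
[7] flags=1001 → (cmp)
[8] flags=1001 CS?F → skip
[9] flags=1001 PL?F → skip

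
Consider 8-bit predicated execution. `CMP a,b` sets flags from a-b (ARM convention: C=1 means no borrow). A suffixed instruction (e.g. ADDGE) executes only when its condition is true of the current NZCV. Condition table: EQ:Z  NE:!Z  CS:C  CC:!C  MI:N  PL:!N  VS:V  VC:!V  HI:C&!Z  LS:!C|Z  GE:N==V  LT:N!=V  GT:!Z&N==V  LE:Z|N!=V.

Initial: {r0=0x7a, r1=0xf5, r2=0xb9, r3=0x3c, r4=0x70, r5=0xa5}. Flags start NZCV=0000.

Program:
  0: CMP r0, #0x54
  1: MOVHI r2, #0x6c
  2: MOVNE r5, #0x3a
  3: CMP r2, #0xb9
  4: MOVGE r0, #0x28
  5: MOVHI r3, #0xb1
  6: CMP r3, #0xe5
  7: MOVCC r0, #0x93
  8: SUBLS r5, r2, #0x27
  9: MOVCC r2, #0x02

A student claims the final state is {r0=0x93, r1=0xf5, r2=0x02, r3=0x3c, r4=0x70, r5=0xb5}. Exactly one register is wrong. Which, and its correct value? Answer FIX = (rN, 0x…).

0: ✓ CMP  NZCV=0010
1: ✓ MOVHI  r2←0x6c
2: ✓ MOVNE  r5←0x3a
3: ✓ CMP  NZCV=1001
4: ✓ MOVGE  r0←0x28
5: · MOVHI
6: ✓ CMP  NZCV=0000
7: ✓ MOVCC  r0←0x93
8: ✓ SUBLS  r5←0x45
9: ✓ MOVCC  r2←0x02

FIX = (r5, 0x45)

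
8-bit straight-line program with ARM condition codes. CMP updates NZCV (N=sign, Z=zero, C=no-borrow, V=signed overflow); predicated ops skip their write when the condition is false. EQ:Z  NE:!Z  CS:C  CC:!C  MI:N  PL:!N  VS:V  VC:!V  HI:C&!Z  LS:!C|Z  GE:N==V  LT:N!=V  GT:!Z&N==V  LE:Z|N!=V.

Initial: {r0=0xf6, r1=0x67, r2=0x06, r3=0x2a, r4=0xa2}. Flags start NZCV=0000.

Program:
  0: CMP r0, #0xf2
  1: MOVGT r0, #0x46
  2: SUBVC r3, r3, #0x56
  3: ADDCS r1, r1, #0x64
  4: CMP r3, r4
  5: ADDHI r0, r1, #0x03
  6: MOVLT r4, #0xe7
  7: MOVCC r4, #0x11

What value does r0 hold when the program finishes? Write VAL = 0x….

0: ✓ CMP  NZCV=0010
1: ✓ MOVGT  r0←0x46
2: ✓ SUBVC  r3←0xd4
3: ✓ ADDCS  r1←0xcb
4: ✓ CMP  NZCV=0010
5: ✓ ADDHI  r0←0xce
6: · MOVLT
7: · MOVCC

VAL = 0xce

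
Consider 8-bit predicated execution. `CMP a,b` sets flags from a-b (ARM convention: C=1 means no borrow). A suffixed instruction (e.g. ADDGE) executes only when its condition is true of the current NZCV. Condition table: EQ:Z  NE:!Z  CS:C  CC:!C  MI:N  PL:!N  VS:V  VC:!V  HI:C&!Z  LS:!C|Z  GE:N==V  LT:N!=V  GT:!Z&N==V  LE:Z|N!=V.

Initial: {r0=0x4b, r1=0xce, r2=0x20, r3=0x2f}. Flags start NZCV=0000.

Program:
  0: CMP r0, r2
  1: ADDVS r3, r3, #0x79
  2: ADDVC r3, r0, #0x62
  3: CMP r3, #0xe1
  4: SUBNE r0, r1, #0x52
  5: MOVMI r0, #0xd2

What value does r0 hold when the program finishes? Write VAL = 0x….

[0] flags=0010 → (cmp)
[1] flags=0010 VS?F → skip
[2] flags=0010 VC?T → r3=0xad
[3] flags=1000 → (cmp)
[4] flags=1000 NE?T → r0=0x7c
[5] flags=1000 MI?T → r0=0xd2

VAL = 0xd2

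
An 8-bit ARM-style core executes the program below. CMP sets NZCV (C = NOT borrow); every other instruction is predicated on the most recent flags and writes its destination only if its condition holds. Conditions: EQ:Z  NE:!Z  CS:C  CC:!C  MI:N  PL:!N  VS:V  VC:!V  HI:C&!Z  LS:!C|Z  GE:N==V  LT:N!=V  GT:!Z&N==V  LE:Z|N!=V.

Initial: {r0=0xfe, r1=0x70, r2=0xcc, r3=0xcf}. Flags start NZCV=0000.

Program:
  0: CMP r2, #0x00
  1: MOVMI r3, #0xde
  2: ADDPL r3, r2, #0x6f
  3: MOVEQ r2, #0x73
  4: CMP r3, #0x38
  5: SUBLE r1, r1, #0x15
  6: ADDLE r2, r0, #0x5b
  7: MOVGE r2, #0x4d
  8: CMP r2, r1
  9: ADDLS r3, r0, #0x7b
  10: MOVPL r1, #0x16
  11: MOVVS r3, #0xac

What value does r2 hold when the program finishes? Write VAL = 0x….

VAL = 0x59

[0] flags=1010 → (cmp)
[1] flags=1010 MI?T → r3=0xde
[2] flags=1010 PL?F → skip
[3] flags=1010 EQ?F → skip
[4] flags=1010 → (cmp)
[5] flags=1010 LE?T → r1=0x5b
[6] flags=1010 LE?T → r2=0x59
[7] flags=1010 GE?F → skip
[8] flags=1000 → (cmp)
[9] flags=1000 LS?T → r3=0x79
[10] flags=1000 PL?F → skip
[11] flags=1000 VS?F → skip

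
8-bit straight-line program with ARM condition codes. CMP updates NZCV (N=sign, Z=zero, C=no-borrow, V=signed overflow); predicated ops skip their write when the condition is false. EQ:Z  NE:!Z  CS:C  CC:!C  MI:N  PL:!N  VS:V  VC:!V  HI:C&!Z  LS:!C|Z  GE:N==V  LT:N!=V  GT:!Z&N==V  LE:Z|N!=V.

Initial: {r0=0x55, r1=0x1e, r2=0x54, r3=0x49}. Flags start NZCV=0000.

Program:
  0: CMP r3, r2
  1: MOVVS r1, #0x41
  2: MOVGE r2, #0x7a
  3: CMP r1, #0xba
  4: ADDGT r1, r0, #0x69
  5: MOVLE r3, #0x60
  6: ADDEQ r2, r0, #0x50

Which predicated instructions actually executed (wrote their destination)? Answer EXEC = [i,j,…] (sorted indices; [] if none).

EXEC = [4]

[0] flags=1000 → (cmp)
[1] flags=1000 VS?F → skip
[2] flags=1000 GE?F → skip
[3] flags=0000 → (cmp)
[4] flags=0000 GT?T → r1=0xbe
[5] flags=0000 LE?F → skip
[6] flags=0000 EQ?F → skip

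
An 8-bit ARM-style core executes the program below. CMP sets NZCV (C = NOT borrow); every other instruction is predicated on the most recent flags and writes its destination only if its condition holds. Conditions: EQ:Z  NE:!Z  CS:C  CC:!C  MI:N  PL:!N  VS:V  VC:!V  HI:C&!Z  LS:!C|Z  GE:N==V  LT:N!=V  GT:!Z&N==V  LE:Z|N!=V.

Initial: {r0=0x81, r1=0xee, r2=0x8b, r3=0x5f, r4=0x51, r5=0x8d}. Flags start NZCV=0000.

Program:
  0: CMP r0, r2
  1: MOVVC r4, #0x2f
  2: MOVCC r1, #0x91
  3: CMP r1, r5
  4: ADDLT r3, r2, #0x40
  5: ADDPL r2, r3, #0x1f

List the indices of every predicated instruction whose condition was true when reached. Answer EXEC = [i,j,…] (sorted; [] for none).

0: ✓ CMP  NZCV=1000
1: ✓ MOVVC  r4←0x2f
2: ✓ MOVCC  r1←0x91
3: ✓ CMP  NZCV=0010
4: · ADDLT
5: ✓ ADDPL  r2←0x7e

EXEC = [1,2,5]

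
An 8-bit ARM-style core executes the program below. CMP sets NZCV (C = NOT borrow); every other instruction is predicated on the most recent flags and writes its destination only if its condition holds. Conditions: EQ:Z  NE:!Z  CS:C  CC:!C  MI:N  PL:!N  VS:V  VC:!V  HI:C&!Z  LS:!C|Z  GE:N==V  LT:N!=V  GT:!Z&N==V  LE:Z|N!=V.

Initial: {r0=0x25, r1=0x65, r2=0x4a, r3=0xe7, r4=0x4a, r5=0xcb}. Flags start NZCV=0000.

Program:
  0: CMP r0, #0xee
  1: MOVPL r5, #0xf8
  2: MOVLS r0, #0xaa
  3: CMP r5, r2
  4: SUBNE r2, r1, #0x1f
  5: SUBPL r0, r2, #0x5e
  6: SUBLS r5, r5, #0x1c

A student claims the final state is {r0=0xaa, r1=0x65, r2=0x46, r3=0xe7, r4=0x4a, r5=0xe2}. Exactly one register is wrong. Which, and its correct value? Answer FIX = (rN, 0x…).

[0] flags=0000 → (cmp)
[1] flags=0000 PL?T → r5=0xf8
[2] flags=0000 LS?T → r0=0xaa
[3] flags=1010 → (cmp)
[4] flags=1010 NE?T → r2=0x46
[5] flags=1010 PL?F → skip
[6] flags=1010 LS?F → skip

FIX = (r5, 0xf8)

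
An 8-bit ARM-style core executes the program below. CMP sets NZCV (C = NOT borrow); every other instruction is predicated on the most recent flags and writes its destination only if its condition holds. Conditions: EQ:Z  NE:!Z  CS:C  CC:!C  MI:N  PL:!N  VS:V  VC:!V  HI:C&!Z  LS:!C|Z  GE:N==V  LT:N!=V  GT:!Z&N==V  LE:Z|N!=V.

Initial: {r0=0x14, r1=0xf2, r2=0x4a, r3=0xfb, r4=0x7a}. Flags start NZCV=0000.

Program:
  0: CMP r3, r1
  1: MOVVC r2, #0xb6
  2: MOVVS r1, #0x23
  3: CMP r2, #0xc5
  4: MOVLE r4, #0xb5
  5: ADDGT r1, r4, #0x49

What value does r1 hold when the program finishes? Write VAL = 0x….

VAL = 0xf2

[0] flags=0010 → (cmp)
[1] flags=0010 VC?T → r2=0xb6
[2] flags=0010 VS?F → skip
[3] flags=1000 → (cmp)
[4] flags=1000 LE?T → r4=0xb5
[5] flags=1000 GT?F → skip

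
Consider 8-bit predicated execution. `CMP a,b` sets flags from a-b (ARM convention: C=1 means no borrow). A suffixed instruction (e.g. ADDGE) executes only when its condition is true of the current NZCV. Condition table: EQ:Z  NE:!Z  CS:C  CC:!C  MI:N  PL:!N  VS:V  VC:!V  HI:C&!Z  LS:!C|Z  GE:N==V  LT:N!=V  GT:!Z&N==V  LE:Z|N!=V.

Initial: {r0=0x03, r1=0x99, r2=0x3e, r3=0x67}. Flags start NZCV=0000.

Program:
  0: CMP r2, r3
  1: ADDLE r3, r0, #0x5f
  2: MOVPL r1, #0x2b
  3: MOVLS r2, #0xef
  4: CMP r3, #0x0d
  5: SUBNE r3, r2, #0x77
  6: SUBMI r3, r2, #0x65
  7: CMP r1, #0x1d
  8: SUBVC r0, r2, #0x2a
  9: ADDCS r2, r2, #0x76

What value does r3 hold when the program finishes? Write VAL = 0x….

0: ✓ CMP  NZCV=1000
1: ✓ ADDLE  r3←0x62
2: · MOVPL
3: ✓ MOVLS  r2←0xef
4: ✓ CMP  NZCV=0010
5: ✓ SUBNE  r3←0x78
6: · SUBMI
7: ✓ CMP  NZCV=0011
8: · SUBVC
9: ✓ ADDCS  r2←0x65

VAL = 0x78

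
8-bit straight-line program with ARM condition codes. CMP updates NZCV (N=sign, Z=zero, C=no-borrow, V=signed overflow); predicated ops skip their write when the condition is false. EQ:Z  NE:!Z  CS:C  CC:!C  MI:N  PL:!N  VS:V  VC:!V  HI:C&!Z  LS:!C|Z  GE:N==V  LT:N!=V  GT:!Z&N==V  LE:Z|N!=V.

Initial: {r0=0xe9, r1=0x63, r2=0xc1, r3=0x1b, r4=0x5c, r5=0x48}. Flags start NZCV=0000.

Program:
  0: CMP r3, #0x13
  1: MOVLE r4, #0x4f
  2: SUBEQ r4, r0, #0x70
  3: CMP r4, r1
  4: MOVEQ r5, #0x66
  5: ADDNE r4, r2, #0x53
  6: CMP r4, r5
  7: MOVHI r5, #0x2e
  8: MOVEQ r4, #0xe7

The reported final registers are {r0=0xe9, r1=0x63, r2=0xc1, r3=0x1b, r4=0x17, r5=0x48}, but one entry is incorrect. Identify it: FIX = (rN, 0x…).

FIX = (r4, 0x14)

0: ✓ CMP  NZCV=0010
1: · MOVLE
2: · SUBEQ
3: ✓ CMP  NZCV=1000
4: · MOVEQ
5: ✓ ADDNE  r4←0x14
6: ✓ CMP  NZCV=1000
7: · MOVHI
8: · MOVEQ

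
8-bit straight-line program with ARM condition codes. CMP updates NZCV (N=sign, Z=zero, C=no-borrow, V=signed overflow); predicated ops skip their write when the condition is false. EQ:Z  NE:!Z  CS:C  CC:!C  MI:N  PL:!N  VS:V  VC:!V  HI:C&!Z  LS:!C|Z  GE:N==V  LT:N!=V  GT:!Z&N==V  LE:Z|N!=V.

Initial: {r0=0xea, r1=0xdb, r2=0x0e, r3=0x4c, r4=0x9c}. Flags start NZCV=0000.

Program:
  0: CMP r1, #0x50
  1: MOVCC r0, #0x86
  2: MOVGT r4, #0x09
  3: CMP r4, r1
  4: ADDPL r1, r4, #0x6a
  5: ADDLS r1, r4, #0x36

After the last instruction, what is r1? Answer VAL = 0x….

[0] flags=1010 → (cmp)
[1] flags=1010 CC?F → skip
[2] flags=1010 GT?F → skip
[3] flags=1000 → (cmp)
[4] flags=1000 PL?F → skip
[5] flags=1000 LS?T → r1=0xd2

VAL = 0xd2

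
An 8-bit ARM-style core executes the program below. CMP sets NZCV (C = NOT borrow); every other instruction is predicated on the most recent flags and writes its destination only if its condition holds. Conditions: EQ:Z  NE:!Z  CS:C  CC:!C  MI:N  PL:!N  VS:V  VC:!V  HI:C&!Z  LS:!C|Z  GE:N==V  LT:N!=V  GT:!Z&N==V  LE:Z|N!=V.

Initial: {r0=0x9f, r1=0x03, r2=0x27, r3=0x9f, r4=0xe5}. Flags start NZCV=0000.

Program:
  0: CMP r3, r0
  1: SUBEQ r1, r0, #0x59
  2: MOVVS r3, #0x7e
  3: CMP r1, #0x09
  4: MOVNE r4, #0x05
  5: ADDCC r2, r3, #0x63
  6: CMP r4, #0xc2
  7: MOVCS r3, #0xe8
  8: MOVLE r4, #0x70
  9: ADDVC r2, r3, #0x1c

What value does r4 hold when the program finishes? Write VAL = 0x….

[0] flags=0110 → (cmp)
[1] flags=0110 EQ?T → r1=0x46
[2] flags=0110 VS?F → skip
[3] flags=0010 → (cmp)
[4] flags=0010 NE?T → r4=0x05
[5] flags=0010 CC?F → skip
[6] flags=0000 → (cmp)
[7] flags=0000 CS?F → skip
[8] flags=0000 LE?F → skip
[9] flags=0000 VC?T → r2=0xbb

VAL = 0x05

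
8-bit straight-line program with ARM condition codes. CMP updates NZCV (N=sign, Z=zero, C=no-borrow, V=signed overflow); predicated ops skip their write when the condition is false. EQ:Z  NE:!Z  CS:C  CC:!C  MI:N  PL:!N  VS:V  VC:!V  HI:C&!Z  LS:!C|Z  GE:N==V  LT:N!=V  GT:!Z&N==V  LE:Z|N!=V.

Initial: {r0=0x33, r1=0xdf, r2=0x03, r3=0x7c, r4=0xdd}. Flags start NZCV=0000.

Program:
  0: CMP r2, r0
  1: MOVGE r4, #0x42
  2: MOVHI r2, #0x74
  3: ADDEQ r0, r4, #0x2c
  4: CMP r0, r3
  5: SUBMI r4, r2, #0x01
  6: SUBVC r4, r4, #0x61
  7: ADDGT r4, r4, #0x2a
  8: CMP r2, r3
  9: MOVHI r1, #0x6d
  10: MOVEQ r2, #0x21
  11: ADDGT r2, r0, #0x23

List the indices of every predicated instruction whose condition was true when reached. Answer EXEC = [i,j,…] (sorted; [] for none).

EXEC = [5,6]

0: ✓ CMP  NZCV=1000
1: · MOVGE
2: · MOVHI
3: · ADDEQ
4: ✓ CMP  NZCV=1000
5: ✓ SUBMI  r4←0x02
6: ✓ SUBVC  r4←0xa1
7: · ADDGT
8: ✓ CMP  NZCV=1000
9: · MOVHI
10: · MOVEQ
11: · ADDGT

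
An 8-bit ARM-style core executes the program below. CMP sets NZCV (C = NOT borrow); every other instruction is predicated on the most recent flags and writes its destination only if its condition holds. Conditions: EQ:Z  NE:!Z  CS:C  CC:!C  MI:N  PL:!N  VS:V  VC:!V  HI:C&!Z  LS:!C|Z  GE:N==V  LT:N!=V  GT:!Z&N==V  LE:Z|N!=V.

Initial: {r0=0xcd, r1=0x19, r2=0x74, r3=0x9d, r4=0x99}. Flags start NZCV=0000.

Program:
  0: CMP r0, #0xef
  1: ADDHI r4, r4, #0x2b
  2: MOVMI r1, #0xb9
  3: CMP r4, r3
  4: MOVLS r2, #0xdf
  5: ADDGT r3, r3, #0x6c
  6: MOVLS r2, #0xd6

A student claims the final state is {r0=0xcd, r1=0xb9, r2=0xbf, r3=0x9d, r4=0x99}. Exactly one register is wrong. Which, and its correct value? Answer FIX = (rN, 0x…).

0: ✓ CMP  NZCV=1000
1: · ADDHI
2: ✓ MOVMI  r1←0xb9
3: ✓ CMP  NZCV=1000
4: ✓ MOVLS  r2←0xdf
5: · ADDGT
6: ✓ MOVLS  r2←0xd6

FIX = (r2, 0xd6)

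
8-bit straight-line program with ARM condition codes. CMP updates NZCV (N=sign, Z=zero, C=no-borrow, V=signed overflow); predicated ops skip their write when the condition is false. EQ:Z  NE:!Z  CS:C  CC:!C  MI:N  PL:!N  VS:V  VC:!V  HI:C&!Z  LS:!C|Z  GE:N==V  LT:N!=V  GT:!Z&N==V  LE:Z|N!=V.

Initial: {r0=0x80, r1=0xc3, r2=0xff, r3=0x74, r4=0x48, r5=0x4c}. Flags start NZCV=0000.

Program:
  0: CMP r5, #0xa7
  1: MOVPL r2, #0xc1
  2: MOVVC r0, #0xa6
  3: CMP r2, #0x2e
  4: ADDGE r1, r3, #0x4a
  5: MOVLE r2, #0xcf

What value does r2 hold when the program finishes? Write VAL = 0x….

0: ✓ CMP  NZCV=1001
1: · MOVPL
2: · MOVVC
3: ✓ CMP  NZCV=1010
4: · ADDGE
5: ✓ MOVLE  r2←0xcf

VAL = 0xcf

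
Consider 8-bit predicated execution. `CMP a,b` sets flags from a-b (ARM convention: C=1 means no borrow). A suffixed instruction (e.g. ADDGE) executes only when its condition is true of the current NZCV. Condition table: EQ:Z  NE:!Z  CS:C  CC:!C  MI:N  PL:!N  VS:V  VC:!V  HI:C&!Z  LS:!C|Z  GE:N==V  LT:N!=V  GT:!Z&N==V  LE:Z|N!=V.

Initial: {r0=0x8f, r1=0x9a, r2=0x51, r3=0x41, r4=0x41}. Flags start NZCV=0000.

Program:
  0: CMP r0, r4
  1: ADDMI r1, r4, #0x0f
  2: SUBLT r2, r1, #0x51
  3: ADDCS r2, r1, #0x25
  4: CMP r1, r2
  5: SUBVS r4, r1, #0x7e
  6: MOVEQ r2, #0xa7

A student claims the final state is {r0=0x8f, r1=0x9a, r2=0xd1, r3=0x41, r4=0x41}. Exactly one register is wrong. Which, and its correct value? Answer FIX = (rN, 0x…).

0: ✓ CMP  NZCV=0011
1: · ADDMI
2: ✓ SUBLT  r2←0x49
3: ✓ ADDCS  r2←0xbf
4: ✓ CMP  NZCV=1000
5: · SUBVS
6: · MOVEQ

FIX = (r2, 0xbf)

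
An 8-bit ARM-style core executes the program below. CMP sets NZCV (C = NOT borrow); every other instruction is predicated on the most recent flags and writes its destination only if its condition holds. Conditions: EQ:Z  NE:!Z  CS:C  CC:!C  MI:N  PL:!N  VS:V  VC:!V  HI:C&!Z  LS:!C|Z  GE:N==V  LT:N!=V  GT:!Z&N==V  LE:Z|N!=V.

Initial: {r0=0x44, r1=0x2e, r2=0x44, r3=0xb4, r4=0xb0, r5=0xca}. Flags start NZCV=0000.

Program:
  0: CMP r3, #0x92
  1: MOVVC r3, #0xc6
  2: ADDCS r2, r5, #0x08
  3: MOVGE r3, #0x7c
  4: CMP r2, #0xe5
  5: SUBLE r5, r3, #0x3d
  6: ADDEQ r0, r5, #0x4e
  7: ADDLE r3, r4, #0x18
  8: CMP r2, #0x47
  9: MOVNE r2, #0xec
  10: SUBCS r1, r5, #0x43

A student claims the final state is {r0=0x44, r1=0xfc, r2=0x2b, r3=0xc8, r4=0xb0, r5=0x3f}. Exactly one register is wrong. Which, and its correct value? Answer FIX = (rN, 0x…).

0: ✓ CMP  NZCV=0010
1: ✓ MOVVC  r3←0xc6
2: ✓ ADDCS  r2←0xd2
3: ✓ MOVGE  r3←0x7c
4: ✓ CMP  NZCV=1000
5: ✓ SUBLE  r5←0x3f
6: · ADDEQ
7: ✓ ADDLE  r3←0xc8
8: ✓ CMP  NZCV=1010
9: ✓ MOVNE  r2←0xec
10: ✓ SUBCS  r1←0xfc

FIX = (r2, 0xec)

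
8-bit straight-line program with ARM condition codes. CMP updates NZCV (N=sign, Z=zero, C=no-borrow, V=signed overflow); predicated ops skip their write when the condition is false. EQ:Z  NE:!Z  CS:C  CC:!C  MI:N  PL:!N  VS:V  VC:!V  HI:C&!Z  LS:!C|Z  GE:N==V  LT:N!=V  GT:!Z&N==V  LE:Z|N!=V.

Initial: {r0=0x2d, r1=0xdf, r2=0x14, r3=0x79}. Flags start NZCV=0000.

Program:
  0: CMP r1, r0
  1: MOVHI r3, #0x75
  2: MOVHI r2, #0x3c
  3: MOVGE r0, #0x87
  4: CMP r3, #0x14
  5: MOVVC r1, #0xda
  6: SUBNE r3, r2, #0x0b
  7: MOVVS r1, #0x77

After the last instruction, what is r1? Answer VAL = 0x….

VAL = 0xda

0: ✓ CMP  NZCV=1010
1: ✓ MOVHI  r3←0x75
2: ✓ MOVHI  r2←0x3c
3: · MOVGE
4: ✓ CMP  NZCV=0010
5: ✓ MOVVC  r1←0xda
6: ✓ SUBNE  r3←0x31
7: · MOVVS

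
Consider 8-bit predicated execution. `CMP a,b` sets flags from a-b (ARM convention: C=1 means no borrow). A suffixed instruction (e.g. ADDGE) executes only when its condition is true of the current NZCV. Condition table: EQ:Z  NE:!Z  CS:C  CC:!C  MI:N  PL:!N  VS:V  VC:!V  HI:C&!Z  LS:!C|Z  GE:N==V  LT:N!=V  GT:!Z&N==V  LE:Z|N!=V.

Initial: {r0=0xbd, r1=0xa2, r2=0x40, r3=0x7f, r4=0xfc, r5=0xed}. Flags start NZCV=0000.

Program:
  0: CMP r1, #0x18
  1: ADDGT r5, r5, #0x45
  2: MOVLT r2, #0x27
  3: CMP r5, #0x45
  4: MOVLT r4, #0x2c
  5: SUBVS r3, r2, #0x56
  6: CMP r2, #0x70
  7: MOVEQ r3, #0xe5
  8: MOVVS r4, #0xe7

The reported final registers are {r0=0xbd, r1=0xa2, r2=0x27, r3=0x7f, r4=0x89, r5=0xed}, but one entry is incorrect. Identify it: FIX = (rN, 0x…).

FIX = (r4, 0x2c)

[0] flags=1010 → (cmp)
[1] flags=1010 GT?F → skip
[2] flags=1010 LT?T → r2=0x27
[3] flags=1010 → (cmp)
[4] flags=1010 LT?T → r4=0x2c
[5] flags=1010 VS?F → skip
[6] flags=1000 → (cmp)
[7] flags=1000 EQ?F → skip
[8] flags=1000 VS?F → skip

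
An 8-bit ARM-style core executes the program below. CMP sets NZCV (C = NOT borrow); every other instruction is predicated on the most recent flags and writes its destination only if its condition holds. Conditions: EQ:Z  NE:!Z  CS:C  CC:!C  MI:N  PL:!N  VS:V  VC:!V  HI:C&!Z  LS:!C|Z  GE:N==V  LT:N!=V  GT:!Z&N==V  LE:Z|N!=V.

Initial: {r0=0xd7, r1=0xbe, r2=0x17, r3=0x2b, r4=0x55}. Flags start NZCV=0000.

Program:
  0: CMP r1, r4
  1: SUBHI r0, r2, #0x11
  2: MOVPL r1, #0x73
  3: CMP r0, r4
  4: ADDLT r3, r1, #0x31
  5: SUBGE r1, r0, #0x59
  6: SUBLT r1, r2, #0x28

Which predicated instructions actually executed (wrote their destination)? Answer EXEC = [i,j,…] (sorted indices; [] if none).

0: ✓ CMP  NZCV=0011
1: ✓ SUBHI  r0←0x06
2: ✓ MOVPL  r1←0x73
3: ✓ CMP  NZCV=1000
4: ✓ ADDLT  r3←0xa4
5: · SUBGE
6: ✓ SUBLT  r1←0xef

EXEC = [1,2,4,6]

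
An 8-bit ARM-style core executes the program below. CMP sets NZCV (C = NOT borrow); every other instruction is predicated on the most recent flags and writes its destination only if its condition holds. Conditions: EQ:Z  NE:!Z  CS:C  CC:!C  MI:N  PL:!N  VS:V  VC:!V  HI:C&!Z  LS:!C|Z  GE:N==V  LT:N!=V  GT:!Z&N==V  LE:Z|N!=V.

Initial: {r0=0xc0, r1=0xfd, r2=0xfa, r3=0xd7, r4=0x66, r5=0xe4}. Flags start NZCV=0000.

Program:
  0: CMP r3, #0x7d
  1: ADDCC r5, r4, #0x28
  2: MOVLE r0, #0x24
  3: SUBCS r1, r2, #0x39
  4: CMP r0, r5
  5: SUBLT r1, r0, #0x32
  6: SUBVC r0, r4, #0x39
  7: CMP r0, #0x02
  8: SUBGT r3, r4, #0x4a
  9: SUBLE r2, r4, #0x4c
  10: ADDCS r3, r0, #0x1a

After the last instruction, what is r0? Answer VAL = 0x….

[0] flags=0011 → (cmp)
[1] flags=0011 CC?F → skip
[2] flags=0011 LE?T → r0=0x24
[3] flags=0011 CS?T → r1=0xc1
[4] flags=0000 → (cmp)
[5] flags=0000 LT?F → skip
[6] flags=0000 VC?T → r0=0x2d
[7] flags=0010 → (cmp)
[8] flags=0010 GT?T → r3=0x1c
[9] flags=0010 LE?F → skip
[10] flags=0010 CS?T → r3=0x47

VAL = 0x2d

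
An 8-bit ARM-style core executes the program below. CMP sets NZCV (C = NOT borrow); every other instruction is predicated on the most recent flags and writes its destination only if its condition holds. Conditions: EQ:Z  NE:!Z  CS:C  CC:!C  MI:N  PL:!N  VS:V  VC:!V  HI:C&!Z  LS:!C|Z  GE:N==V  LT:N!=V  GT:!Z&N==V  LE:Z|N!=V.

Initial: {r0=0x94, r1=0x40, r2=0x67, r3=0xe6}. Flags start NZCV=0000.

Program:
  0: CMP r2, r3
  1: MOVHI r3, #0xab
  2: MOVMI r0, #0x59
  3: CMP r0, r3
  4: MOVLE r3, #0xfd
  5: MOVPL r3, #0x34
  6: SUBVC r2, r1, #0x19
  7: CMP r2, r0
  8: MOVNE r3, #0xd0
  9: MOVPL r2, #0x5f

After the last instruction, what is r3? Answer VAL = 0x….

VAL = 0xd0

0: ✓ CMP  NZCV=1001
1: · MOVHI
2: ✓ MOVMI  r0←0x59
3: ✓ CMP  NZCV=0000
4: · MOVLE
5: ✓ MOVPL  r3←0x34
6: ✓ SUBVC  r2←0x27
7: ✓ CMP  NZCV=1000
8: ✓ MOVNE  r3←0xd0
9: · MOVPL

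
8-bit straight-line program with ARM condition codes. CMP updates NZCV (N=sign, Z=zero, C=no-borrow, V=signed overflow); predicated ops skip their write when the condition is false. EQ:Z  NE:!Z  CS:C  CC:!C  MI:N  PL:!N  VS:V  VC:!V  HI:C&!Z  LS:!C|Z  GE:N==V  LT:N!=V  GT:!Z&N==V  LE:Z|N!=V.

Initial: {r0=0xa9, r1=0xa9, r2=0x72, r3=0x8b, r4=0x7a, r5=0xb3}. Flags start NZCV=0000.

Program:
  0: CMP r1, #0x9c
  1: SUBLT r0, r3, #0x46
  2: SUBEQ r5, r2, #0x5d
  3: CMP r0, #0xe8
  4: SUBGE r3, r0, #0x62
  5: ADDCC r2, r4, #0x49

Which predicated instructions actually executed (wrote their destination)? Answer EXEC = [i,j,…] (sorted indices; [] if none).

0: ✓ CMP  NZCV=0010
1: · SUBLT
2: · SUBEQ
3: ✓ CMP  NZCV=1000
4: · SUBGE
5: ✓ ADDCC  r2←0xc3

EXEC = [5]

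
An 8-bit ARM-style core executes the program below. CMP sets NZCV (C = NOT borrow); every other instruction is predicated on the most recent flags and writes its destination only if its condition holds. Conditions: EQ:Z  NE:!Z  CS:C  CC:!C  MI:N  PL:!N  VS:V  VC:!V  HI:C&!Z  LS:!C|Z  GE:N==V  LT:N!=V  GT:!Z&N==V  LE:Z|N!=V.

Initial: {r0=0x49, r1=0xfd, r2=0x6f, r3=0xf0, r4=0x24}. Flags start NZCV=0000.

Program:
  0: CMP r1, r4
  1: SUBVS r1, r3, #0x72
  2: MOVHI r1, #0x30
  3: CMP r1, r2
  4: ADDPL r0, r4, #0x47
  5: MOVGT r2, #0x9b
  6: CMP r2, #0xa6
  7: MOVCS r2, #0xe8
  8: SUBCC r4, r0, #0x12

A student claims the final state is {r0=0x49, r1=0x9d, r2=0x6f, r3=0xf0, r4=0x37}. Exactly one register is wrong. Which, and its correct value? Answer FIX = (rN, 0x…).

[0] flags=1010 → (cmp)
[1] flags=1010 VS?F → skip
[2] flags=1010 HI?T → r1=0x30
[3] flags=1000 → (cmp)
[4] flags=1000 PL?F → skip
[5] flags=1000 GT?F → skip
[6] flags=1001 → (cmp)
[7] flags=1001 CS?F → skip
[8] flags=1001 CC?T → r4=0x37

FIX = (r1, 0x30)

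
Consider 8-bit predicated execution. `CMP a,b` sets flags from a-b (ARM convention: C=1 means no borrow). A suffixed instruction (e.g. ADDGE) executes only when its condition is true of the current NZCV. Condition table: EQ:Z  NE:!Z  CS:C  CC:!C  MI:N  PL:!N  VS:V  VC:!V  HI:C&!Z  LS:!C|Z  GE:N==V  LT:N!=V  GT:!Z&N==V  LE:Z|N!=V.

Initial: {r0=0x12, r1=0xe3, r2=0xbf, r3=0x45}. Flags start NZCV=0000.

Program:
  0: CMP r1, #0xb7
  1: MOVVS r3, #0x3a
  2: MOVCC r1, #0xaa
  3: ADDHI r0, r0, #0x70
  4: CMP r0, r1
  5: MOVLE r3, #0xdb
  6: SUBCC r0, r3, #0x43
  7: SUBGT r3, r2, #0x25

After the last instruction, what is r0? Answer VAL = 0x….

0: ✓ CMP  NZCV=0010
1: · MOVVS
2: · MOVCC
3: ✓ ADDHI  r0←0x82
4: ✓ CMP  NZCV=1000
5: ✓ MOVLE  r3←0xdb
6: ✓ SUBCC  r0←0x98
7: · SUBGT

VAL = 0x98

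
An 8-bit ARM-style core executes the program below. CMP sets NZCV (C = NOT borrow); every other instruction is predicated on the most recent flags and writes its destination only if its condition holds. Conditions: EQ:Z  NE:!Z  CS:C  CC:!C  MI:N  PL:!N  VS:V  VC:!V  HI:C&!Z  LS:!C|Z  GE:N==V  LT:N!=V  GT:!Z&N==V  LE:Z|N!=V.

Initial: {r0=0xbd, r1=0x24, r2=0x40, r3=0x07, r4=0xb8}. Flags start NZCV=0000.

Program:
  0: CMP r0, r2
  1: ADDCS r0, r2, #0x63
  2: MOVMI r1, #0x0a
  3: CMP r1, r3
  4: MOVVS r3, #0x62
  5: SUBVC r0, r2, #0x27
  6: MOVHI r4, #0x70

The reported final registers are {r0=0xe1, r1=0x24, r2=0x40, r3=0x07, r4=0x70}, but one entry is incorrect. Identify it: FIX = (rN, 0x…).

FIX = (r0, 0x19)

0: ✓ CMP  NZCV=0011
1: ✓ ADDCS  r0←0xa3
2: · MOVMI
3: ✓ CMP  NZCV=0010
4: · MOVVS
5: ✓ SUBVC  r0←0x19
6: ✓ MOVHI  r4←0x70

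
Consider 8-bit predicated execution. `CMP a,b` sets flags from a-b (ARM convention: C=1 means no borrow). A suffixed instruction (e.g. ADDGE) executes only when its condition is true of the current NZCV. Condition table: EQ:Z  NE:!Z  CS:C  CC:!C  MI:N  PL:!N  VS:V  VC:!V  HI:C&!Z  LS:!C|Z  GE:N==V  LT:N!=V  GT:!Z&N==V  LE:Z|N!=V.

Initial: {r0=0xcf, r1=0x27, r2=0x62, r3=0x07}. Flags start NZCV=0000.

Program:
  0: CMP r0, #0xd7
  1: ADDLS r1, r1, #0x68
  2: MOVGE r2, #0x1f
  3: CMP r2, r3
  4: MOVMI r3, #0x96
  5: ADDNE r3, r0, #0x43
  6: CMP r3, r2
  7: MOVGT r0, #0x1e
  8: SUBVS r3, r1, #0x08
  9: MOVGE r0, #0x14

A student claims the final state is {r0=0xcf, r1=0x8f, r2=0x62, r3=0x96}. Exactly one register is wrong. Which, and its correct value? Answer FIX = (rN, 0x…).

0: ✓ CMP  NZCV=1000
1: ✓ ADDLS  r1←0x8f
2: · MOVGE
3: ✓ CMP  NZCV=0010
4: · MOVMI
5: ✓ ADDNE  r3←0x12
6: ✓ CMP  NZCV=1000
7: · MOVGT
8: · SUBVS
9: · MOVGE

FIX = (r3, 0x12)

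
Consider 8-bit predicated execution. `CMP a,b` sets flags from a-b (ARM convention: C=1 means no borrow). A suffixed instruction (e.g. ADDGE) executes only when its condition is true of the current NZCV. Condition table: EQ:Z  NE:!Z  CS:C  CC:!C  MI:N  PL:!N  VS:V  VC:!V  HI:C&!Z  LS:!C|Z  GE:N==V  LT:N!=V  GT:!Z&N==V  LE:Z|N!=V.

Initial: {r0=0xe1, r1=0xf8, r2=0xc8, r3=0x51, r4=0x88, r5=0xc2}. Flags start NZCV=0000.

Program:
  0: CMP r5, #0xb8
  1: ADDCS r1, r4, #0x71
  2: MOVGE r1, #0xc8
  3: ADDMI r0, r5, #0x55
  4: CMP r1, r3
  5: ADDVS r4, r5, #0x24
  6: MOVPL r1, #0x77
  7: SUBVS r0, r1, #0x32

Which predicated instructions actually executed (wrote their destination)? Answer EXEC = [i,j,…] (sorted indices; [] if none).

EXEC = [1,2,5,6,7]

[0] flags=0010 → (cmp)
[1] flags=0010 CS?T → r1=0xf9
[2] flags=0010 GE?T → r1=0xc8
[3] flags=0010 MI?F → skip
[4] flags=0011 → (cmp)
[5] flags=0011 VS?T → r4=0xe6
[6] flags=0011 PL?T → r1=0x77
[7] flags=0011 VS?T → r0=0x45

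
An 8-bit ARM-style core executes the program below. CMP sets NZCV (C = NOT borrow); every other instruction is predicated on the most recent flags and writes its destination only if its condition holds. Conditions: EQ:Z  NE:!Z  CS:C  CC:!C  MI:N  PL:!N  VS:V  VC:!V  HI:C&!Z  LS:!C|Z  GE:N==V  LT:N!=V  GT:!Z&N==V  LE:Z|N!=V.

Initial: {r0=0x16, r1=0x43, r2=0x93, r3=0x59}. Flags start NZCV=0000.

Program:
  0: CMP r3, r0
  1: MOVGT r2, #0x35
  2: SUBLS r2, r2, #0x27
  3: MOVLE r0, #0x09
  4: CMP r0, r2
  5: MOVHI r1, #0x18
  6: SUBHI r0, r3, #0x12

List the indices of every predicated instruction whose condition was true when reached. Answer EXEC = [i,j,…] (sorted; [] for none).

EXEC = [1]

0: ✓ CMP  NZCV=0010
1: ✓ MOVGT  r2←0x35
2: · SUBLS
3: · MOVLE
4: ✓ CMP  NZCV=1000
5: · MOVHI
6: · SUBHI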